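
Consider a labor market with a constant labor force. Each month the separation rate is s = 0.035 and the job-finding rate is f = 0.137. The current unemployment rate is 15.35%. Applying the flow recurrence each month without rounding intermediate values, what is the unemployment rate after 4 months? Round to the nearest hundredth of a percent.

With a fixed labor force, u_{t+1} = u_t + s·(1−u_t) − f·u_t = u_t·(1−s−f) + s.
Here 1−s−f = 0.828 and s = 0.035.
u_1 = 0.153500 × 0.828 + 0.035 = 0.162098.
u_2 = 0.162098 × 0.828 + 0.035 = 0.169217.
u_3 = 0.169217 × 0.828 + 0.035 = 0.175112.
u_4 = 0.175112 × 0.828 + 0.035 = 0.179993.

Unemployment rate after four months ≈ 18.00%.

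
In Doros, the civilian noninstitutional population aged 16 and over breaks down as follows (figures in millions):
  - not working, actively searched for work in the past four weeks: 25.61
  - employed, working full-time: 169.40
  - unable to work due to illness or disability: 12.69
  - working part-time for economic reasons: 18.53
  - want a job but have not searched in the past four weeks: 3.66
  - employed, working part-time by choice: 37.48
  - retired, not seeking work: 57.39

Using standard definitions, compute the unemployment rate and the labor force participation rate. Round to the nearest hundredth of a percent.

Employed = 169.40 + 18.53 + 37.48 = 225.41 million (anyone who worked, including part-time for economic reasons, counts as employed).
Unemployed = 25.61 million.
Labor force = 225.41 + 25.61 = 251.02 million.
Not in labor force = 12.69 + 3.66 + 57.39 = 73.74 million (those not working and not actively searching are outside the labor force — including those who want a job but have given up searching).
Civilian working-age population = 251.02 + 73.74 = 324.76 million.
Unemployment rate = 25.61 / 251.02 = 10.20%.
Labor force participation rate = 251.02 / 324.76 = 77.29%.

Unemployment rate ≈ 10.20%; labor force participation rate ≈ 77.29%.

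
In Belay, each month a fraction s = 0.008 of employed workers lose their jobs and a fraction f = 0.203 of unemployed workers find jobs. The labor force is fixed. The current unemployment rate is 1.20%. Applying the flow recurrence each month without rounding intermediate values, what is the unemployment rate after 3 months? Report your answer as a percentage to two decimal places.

Unemployment rate after three months ≈ 2.52%.

With a fixed labor force, u_{t+1} = u_t + s·(1−u_t) − f·u_t = u_t·(1−s−f) + s.
Here 1−s−f = 0.789 and s = 0.008.
u_1 = 0.012000 × 0.789 + 0.008 = 0.017468.
u_2 = 0.017468 × 0.789 + 0.008 = 0.021782.
u_3 = 0.021782 × 0.789 + 0.008 = 0.025186.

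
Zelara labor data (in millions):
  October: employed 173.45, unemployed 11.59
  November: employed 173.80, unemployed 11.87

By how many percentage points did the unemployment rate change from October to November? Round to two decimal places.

October: labor force = 173.45 + 11.59 = 185.04; u = 11.59/185.04 = 6.26%.
November: labor force = 173.80 + 11.87 = 185.67; u = 11.87/185.67 = 6.39%.
Change = 6.39% − 6.26% = +0.13 pp.

The unemployment rate changed by +0.13 percentage points.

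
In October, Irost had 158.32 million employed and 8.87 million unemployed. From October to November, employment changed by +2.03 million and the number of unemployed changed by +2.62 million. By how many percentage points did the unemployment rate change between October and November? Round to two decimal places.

October: labor force = 158.32 + 8.87 = 167.19; u = 8.87/167.19 = 5.31%.
November: labor force = 160.35 + 11.49 = 171.84; u = 11.49/171.84 = 6.69%.
Change = 6.69% − 5.31% = +1.38 pp.

The unemployment rate changed by +1.38 percentage points.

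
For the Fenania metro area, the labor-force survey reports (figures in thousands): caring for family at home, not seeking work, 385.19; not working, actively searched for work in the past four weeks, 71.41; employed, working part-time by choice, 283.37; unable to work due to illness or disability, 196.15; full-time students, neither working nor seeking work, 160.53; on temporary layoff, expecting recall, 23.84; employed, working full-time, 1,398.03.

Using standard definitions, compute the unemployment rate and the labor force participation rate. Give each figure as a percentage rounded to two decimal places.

Unemployment rate ≈ 5.36%; labor force participation rate ≈ 70.54%.

Employed = 283.37 + 1,398.03 = 1,681.40 thousand.
Unemployed = 71.41 + 23.84 = 95.25 thousand (jobless and actively searching, or on temporary layoff).
Labor force = 1,681.40 + 95.25 = 1,776.65 thousand.
Not in labor force = 385.19 + 196.15 + 160.53 = 741.87 thousand (those not working and not actively searching are outside the labor force).
Civilian working-age population = 1,776.65 + 741.87 = 2,518.52 thousand.
Unemployment rate = 95.25 / 1,776.65 = 5.36%.
Labor force participation rate = 1,776.65 / 2,518.52 = 70.54%.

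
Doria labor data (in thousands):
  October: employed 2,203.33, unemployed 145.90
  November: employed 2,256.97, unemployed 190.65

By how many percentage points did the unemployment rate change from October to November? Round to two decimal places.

The unemployment rate changed by +1.58 percentage points.

October: labor force = 2,203.33 + 145.90 = 2,349.23; u = 145.90/2,349.23 = 6.21%.
November: labor force = 2,256.97 + 190.65 = 2,447.62; u = 190.65/2,447.62 = 7.79%.
Change = 7.79% − 6.21% = +1.58 pp.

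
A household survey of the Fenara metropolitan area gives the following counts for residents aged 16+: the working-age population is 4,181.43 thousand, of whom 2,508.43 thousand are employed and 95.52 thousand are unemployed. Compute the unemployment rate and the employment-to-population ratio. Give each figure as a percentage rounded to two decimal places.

Unemployment rate ≈ 3.67%; employment-population ratio ≈ 59.99%.

Labor force = employed + unemployed = 2,508.43 + 95.52 = 2,603.95 thousand.
Unemployment rate = 95.52 / 2,603.95 = 3.67%.
Employment-population ratio = 2,508.43 / 4,181.43 = 59.99%.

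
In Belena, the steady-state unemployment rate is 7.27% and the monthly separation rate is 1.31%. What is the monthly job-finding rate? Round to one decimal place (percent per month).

From u* = s/(s+f): f = s·(1−u)/u.
f = 1.31 × (1 − 0.0727) / 0.0727 = 1.2148 / 0.0727 ≈ 16.7% per month.

Job-finding rate ≈ 16.7% per month.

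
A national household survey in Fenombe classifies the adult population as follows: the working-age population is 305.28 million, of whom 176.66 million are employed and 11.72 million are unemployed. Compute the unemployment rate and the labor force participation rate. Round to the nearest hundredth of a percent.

Labor force = employed + unemployed = 176.66 + 11.72 = 188.38 million.
Unemployment rate = 11.72 / 188.38 = 6.22%.
Labor force participation rate = 188.38 / 305.28 = 61.71%.

Unemployment rate ≈ 6.22%; labor force participation rate ≈ 61.71%.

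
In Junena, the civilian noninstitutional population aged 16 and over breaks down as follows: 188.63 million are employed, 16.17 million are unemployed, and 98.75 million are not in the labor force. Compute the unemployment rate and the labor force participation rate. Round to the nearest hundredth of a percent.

Unemployment rate ≈ 7.90%; labor force participation rate ≈ 67.47%.

Labor force = employed + unemployed = 188.63 + 16.17 = 204.80 million.
Working-age population = 204.80 + 98.75 = 303.55 million.
Unemployment rate = 16.17 / 204.80 = 7.90%.
Labor force participation rate = 204.80 / 303.55 = 67.47%.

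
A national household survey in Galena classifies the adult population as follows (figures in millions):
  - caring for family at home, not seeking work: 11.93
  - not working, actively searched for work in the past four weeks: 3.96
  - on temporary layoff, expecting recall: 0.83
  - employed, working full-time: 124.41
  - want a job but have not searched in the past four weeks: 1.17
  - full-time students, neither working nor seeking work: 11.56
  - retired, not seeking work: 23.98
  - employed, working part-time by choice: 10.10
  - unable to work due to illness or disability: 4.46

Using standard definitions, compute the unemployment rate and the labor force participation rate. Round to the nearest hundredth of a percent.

Employed = 124.41 + 10.10 = 134.51 million.
Unemployed = 3.96 + 0.83 = 4.79 million (jobless and actively searching, or on temporary layoff).
Labor force = 134.51 + 4.79 = 139.30 million.
Not in labor force = 11.93 + 1.17 + 11.56 + 23.98 + 4.46 = 53.10 million (those not working and not actively searching are outside the labor force — including those who want a job but have given up searching).
Civilian working-age population = 139.30 + 53.10 = 192.40 million.
Unemployment rate = 4.79 / 139.30 = 3.44%.
Labor force participation rate = 139.30 / 192.40 = 72.40%.

Unemployment rate ≈ 3.44%; labor force participation rate ≈ 72.40%.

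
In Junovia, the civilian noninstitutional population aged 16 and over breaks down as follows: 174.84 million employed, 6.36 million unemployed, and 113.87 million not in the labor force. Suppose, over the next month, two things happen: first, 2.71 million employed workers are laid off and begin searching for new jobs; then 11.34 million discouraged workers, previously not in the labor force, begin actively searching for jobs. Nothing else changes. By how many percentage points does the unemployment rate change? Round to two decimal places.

Initially, labor force = 174.84 + 6.36 = 181.20 million, so u = 6.36/181.20 = 3.51%.
After the first change, employed falls and unemployed rises by 2.71; labor force unchanged → E = 172.13, U = 9.07, labor force = 181.20 million.
After the second change, unemployed and labor force both rise by 11.34 → E = 172.13, U = 20.41, labor force = 192.54 million.
New unemployment rate = 20.41 / 192.54 = 10.60%.
Change = 10.60% − 3.51% = +7.09 percentage points.

The unemployment rate changes by +7.09 percentage points.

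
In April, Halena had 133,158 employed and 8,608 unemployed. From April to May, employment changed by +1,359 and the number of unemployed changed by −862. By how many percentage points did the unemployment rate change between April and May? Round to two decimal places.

The unemployment rate changed by −0.63 percentage points.

April: labor force = 133,158 + 8,608 = 141,766; u = 8,608/141,766 = 6.07%.
May: labor force = 134,517 + 7,746 = 142,263; u = 7,746/142,263 = 5.44%.
Change = 5.44% − 6.07% = −0.63 pp.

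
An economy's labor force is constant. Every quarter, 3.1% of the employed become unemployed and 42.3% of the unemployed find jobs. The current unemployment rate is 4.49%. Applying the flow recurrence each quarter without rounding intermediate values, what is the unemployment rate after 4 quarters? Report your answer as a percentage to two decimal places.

Unemployment rate after four quarters ≈ 6.62%.

With a fixed labor force, u_{t+1} = u_t + s·(1−u_t) − f·u_t = u_t·(1−s−f) + s.
Here 1−s−f = 0.546 and s = 0.031.
u_1 = 0.044900 × 0.546 + 0.031 = 0.055515.
u_2 = 0.055515 × 0.546 + 0.031 = 0.061311.
u_3 = 0.061311 × 0.546 + 0.031 = 0.064476.
u_4 = 0.064476 × 0.546 + 0.031 = 0.066204.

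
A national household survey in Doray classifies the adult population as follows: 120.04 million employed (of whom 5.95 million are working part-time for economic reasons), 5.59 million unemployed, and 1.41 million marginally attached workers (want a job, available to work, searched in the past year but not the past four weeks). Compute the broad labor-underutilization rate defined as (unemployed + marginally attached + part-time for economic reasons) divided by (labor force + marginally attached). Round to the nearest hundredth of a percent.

Broad underutilization rate ≈ 10.19%.

Labor force = 120.04 + 5.59 = 125.63 million.
Numerator = 5.59 + 1.41 + 5.95 = 12.95 million.
Denominator = 125.63 + 1.41 = 127.04 million.
Broad rate = 12.95 / 127.04 = 10.19%.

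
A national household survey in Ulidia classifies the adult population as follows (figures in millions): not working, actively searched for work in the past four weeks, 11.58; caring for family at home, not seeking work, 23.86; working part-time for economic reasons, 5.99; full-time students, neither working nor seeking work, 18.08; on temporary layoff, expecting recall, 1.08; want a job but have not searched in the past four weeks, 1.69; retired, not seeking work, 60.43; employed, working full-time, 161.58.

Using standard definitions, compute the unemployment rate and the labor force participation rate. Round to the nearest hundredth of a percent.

Unemployment rate ≈ 7.02%; labor force participation rate ≈ 63.40%.

Employed = 5.99 + 161.58 = 167.57 million (anyone who worked, including part-time for economic reasons, counts as employed).
Unemployed = 11.58 + 1.08 = 12.66 million (jobless and actively searching, or on temporary layoff).
Labor force = 167.57 + 12.66 = 180.23 million.
Not in labor force = 23.86 + 18.08 + 1.69 + 60.43 = 104.06 million (those not working and not actively searching are outside the labor force — including those who want a job but have given up searching).
Civilian working-age population = 180.23 + 104.06 = 284.29 million.
Unemployment rate = 12.66 / 180.23 = 7.02%.
Labor force participation rate = 180.23 / 284.29 = 63.40%.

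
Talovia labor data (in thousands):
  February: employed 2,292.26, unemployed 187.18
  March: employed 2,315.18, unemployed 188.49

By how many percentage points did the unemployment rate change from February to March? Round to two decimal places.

February: labor force = 2,292.26 + 187.18 = 2,479.44; u = 187.18/2,479.44 = 7.55%.
March: labor force = 2,315.18 + 188.49 = 2,503.67; u = 188.49/2,503.67 = 7.53%.
Change = 7.53% − 7.55% = −0.02 pp.

The unemployment rate changed by −0.02 percentage points.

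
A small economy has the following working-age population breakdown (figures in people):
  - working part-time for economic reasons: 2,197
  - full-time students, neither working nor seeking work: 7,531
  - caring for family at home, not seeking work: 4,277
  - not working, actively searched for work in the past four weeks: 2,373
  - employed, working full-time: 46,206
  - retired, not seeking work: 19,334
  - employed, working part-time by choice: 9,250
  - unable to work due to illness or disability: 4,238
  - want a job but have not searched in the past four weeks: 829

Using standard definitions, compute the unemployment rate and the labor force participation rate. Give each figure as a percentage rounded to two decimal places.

Unemployment rate ≈ 3.95%; labor force participation rate ≈ 62.37%.

Employed = 2,197 + 46,206 + 9,250 = 57,653 (anyone who worked, including part-time for economic reasons, counts as employed).
Unemployed = 2,373.
Labor force = 57,653 + 2,373 = 60,026.
Not in labor force = 7,531 + 4,277 + 19,334 + 4,238 + 829 = 36,209 (those not working and not actively searching are outside the labor force — including those who want a job but have given up searching).
Civilian working-age population = 60,026 + 36,209 = 96,235.
Unemployment rate = 2,373 / 60,026 = 3.95%.
Labor force participation rate = 60,026 / 96,235 = 62.37%.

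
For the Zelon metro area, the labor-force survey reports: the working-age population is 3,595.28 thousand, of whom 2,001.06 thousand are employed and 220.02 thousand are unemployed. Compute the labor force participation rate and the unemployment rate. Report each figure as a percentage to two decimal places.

Labor force = employed + unemployed = 2,001.06 + 220.02 = 2,221.08 thousand.
Unemployment rate = 220.02 / 2,221.08 = 9.91%.
Labor force participation rate = 2,221.08 / 3,595.28 = 61.78%.

Labor force participation rate ≈ 61.78%; unemployment rate ≈ 9.91%.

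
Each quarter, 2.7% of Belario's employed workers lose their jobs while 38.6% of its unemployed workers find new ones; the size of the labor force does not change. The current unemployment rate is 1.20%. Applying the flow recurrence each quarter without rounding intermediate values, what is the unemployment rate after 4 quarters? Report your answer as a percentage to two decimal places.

Unemployment rate after four quarters ≈ 5.90%.

With a fixed labor force, u_{t+1} = u_t + s·(1−u_t) − f·u_t = u_t·(1−s−f) + s.
Here 1−s−f = 0.587 and s = 0.027.
u_1 = 0.012000 × 0.587 + 0.027 = 0.034044.
u_2 = 0.034044 × 0.587 + 0.027 = 0.046984.
u_3 = 0.046984 × 0.587 + 0.027 = 0.054580.
u_4 = 0.054580 × 0.587 + 0.027 = 0.059038.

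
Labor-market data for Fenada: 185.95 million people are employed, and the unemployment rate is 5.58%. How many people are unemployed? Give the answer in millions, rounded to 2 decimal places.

About 10.99 million are unemployed.

Let U be the number unemployed. The labor force is E + U, and U/(E+U) = 0.0558.
So U = 0.0558 × 185.95 / (1 − 0.0558) = 10.3760 / 0.9442 ≈ 10.99 million.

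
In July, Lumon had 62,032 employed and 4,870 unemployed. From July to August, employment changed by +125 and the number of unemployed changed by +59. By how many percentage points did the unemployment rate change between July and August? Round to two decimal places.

July: labor force = 62,032 + 4,870 = 66,902; u = 4,870/66,902 = 7.28%.
August: labor force = 62,157 + 4,929 = 67,086; u = 4,929/67,086 = 7.35%.
Change = 7.35% − 7.28% = +0.07 pp.

The unemployment rate changed by +0.07 percentage points.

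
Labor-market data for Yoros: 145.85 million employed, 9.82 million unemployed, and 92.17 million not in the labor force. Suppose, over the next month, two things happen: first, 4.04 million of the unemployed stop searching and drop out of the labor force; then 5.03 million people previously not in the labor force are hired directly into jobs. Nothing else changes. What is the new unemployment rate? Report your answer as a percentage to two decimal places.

Initially, labor force = 145.85 + 9.82 = 155.67 million, so u = 9.82/155.67 = 6.31%.
After the first change, unemployed and labor force both fall by 4.04 → E = 145.85, U = 5.78, labor force = 151.63 million.
After the second change, employed and labor force both rise by 5.03; unemployed unchanged → E = 150.88, U = 5.78, labor force = 156.66 million.
New unemployment rate = 5.78 / 156.66 = 3.69%.

New unemployment rate ≈ 3.69%.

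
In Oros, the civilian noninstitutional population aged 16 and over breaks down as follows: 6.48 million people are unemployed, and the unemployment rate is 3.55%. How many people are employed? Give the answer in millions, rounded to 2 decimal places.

About 176.06 million are employed.

Labor force = U / u = 6.48 / 0.0355 ≈ 182.54 million.
Employed = labor force − unemployed = 182.54 − 6.48 = 176.06 million.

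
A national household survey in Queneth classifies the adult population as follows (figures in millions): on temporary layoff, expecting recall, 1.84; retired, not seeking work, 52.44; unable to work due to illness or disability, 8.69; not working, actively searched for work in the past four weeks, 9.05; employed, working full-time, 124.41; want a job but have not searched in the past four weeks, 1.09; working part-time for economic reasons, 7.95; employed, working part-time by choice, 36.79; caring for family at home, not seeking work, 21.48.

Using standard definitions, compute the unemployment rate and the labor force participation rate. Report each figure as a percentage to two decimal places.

Employed = 124.41 + 7.95 + 36.79 = 169.15 million (anyone who worked, including part-time for economic reasons, counts as employed).
Unemployed = 1.84 + 9.05 = 10.89 million (jobless and actively searching, or on temporary layoff).
Labor force = 169.15 + 10.89 = 180.04 million.
Not in labor force = 52.44 + 8.69 + 1.09 + 21.48 = 83.70 million (those not working and not actively searching are outside the labor force — including those who want a job but have given up searching).
Civilian working-age population = 180.04 + 83.70 = 263.74 million.
Unemployment rate = 10.89 / 180.04 = 6.05%.
Labor force participation rate = 180.04 / 263.74 = 68.26%.

Unemployment rate ≈ 6.05%; labor force participation rate ≈ 68.26%.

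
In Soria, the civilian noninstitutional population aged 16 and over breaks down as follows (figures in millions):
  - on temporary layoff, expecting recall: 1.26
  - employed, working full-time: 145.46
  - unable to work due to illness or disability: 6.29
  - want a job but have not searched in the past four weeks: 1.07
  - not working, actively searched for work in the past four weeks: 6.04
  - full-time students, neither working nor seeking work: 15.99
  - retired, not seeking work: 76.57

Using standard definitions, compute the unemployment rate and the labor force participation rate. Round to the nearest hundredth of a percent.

Unemployment rate ≈ 4.78%; labor force participation rate ≈ 60.46%.

Employed = 145.46 million.
Unemployed = 1.26 + 6.04 = 7.30 million (jobless and actively searching, or on temporary layoff).
Labor force = 145.46 + 7.30 = 152.76 million.
Not in labor force = 6.29 + 1.07 + 15.99 + 76.57 = 99.92 million (those not working and not actively searching are outside the labor force — including those who want a job but have given up searching).
Civilian working-age population = 152.76 + 99.92 = 252.68 million.
Unemployment rate = 7.30 / 152.76 = 4.78%.
Labor force participation rate = 152.76 / 252.68 = 60.46%.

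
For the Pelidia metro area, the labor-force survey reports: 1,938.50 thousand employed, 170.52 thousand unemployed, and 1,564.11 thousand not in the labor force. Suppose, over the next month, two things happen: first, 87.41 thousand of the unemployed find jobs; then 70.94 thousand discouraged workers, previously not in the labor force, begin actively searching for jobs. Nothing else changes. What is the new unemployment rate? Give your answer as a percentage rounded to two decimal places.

Initially, labor force = 1,938.50 + 170.52 = 2,109.02 thousand, so u = 170.52/2,109.02 = 8.09%.
After the first change, unemployed falls and employed rises by 87.41; labor force unchanged → E = 2,025.91, U = 83.11, labor force = 2,109.02 thousand.
After the second change, unemployed and labor force both rise by 70.94 → E = 2,025.91, U = 154.05, labor force = 2,179.96 thousand.
New unemployment rate = 154.05 / 2,179.96 = 7.07%.

New unemployment rate ≈ 7.07%.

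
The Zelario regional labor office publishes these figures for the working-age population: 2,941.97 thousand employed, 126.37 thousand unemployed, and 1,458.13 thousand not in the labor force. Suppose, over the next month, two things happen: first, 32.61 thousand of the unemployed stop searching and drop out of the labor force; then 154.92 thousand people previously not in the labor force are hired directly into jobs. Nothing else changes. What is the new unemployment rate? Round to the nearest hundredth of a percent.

New unemployment rate ≈ 2.94%.

Initially, labor force = 2,941.97 + 126.37 = 3,068.34 thousand, so u = 126.37/3,068.34 = 4.12%.
After the first change, unemployed and labor force both fall by 32.61 → E = 2,941.97, U = 93.76, labor force = 3,035.73 thousand.
After the second change, employed and labor force both rise by 154.92; unemployed unchanged → E = 3,096.89, U = 93.76, labor force = 3,190.65 thousand.
New unemployment rate = 93.76 / 3,190.65 = 2.94%.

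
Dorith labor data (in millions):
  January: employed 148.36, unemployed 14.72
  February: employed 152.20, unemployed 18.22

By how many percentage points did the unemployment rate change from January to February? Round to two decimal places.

January: labor force = 148.36 + 14.72 = 163.08; u = 14.72/163.08 = 9.03%.
February: labor force = 152.20 + 18.22 = 170.42; u = 18.22/170.42 = 10.69%.
Change = 10.69% − 9.03% = +1.66 pp.

The unemployment rate changed by +1.66 percentage points.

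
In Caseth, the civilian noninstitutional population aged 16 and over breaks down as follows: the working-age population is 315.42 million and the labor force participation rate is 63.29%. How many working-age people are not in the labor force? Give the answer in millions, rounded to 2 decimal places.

About 115.79 million are not in the labor force.

Share not in the labor force = 1 − 0.6329 = 0.3671.
Not in labor force = 0.3671 × 315.42 ≈ 115.79 million.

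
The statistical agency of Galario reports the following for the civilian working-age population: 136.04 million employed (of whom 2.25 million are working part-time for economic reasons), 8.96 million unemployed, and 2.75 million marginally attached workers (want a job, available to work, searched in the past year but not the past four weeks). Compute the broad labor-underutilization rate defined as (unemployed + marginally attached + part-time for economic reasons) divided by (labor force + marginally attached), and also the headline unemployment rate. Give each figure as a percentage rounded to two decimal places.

Labor force = 136.04 + 8.96 = 145.00 million.
Numerator = 8.96 + 2.75 + 2.25 = 13.96 million.
Denominator = 145.00 + 2.75 = 147.75 million.
Broad rate = 13.96 / 147.75 = 9.45%.
Headline unemployment rate = 8.96 / 145.00 = 6.18%.

Broad underutilization rate ≈ 9.45%; headline unemployment rate ≈ 6.18%.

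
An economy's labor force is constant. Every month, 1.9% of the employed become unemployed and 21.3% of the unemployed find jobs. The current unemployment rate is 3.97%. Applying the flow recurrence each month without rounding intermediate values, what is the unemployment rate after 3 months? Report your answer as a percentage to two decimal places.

Unemployment rate after three months ≈ 6.28%.

With a fixed labor force, u_{t+1} = u_t + s·(1−u_t) − f·u_t = u_t·(1−s−f) + s.
Here 1−s−f = 0.768 and s = 0.019.
u_1 = 0.039700 × 0.768 + 0.019 = 0.049490.
u_2 = 0.049490 × 0.768 + 0.019 = 0.057008.
u_3 = 0.057008 × 0.768 + 0.019 = 0.062782.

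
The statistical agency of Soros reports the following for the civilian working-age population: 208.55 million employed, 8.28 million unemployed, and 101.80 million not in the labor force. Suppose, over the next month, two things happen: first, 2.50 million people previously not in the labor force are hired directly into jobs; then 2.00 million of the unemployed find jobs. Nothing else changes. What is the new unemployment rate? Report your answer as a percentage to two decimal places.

Initially, labor force = 208.55 + 8.28 = 216.83 million, so u = 8.28/216.83 = 3.82%.
After the first change, employed and labor force both rise by 2.50; unemployed unchanged → E = 211.05, U = 8.28, labor force = 219.33 million.
After the second change, unemployed falls and employed rises by 2.00; labor force unchanged → E = 213.05, U = 6.28, labor force = 219.33 million.
New unemployment rate = 6.28 / 219.33 = 2.86%.

New unemployment rate ≈ 2.86%.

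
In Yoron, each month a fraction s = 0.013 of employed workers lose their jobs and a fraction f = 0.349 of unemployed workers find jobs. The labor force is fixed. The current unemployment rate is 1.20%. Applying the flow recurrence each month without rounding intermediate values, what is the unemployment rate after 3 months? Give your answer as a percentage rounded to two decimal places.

With a fixed labor force, u_{t+1} = u_t + s·(1−u_t) − f·u_t = u_t·(1−s−f) + s.
Here 1−s−f = 0.638 and s = 0.013.
u_1 = 0.012000 × 0.638 + 0.013 = 0.020656.
u_2 = 0.020656 × 0.638 + 0.013 = 0.026179.
u_3 = 0.026179 × 0.638 + 0.013 = 0.029702.

Unemployment rate after three months ≈ 2.97%.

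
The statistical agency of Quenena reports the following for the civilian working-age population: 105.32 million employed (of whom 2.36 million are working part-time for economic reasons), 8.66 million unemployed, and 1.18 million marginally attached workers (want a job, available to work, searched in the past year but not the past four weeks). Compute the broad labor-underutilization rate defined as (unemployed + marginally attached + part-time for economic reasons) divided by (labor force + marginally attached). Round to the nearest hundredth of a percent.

Labor force = 105.32 + 8.66 = 113.98 million.
Numerator = 8.66 + 1.18 + 2.36 = 12.20 million.
Denominator = 113.98 + 1.18 = 115.16 million.
Broad rate = 12.20 / 115.16 = 10.59%.

Broad underutilization rate ≈ 10.59%.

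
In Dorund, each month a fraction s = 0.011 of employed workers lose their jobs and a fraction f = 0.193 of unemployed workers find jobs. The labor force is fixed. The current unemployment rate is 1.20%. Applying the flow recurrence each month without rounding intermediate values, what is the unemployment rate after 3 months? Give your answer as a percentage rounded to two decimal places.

Unemployment rate after three months ≈ 3.28%.

With a fixed labor force, u_{t+1} = u_t + s·(1−u_t) − f·u_t = u_t·(1−s−f) + s.
Here 1−s−f = 0.796 and s = 0.011.
u_1 = 0.012000 × 0.796 + 0.011 = 0.020552.
u_2 = 0.020552 × 0.796 + 0.011 = 0.027359.
u_3 = 0.027359 × 0.796 + 0.011 = 0.032778.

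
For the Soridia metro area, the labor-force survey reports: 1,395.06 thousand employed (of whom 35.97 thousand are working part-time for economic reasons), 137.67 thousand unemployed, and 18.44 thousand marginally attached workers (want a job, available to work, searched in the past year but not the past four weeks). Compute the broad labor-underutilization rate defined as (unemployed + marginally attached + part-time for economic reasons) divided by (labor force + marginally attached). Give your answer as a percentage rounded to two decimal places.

Broad underutilization rate ≈ 12.38%.

Labor force = 1,395.06 + 137.67 = 1,532.73 thousand.
Numerator = 137.67 + 18.44 + 35.97 = 192.08 thousand.
Denominator = 1,532.73 + 18.44 = 1,551.17 thousand.
Broad rate = 192.08 / 1,551.17 = 12.38%.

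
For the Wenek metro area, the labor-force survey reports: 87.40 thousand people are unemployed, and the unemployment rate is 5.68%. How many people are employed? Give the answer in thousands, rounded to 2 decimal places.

About 1,451.33 thousand are employed.

Labor force = U / u = 87.40 / 0.0568 ≈ 1,538.73 thousand.
Employed = labor force − unemployed = 1,538.73 − 87.40 = 1,451.33 thousand.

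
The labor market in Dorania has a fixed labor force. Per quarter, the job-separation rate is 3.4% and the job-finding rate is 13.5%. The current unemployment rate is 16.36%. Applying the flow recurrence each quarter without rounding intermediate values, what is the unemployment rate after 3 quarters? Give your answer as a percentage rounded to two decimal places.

Unemployment rate after three quarters ≈ 17.96%.

With a fixed labor force, u_{t+1} = u_t + s·(1−u_t) − f·u_t = u_t·(1−s−f) + s.
Here 1−s−f = 0.831 and s = 0.034.
u_1 = 0.163600 × 0.831 + 0.034 = 0.169952.
u_2 = 0.169952 × 0.831 + 0.034 = 0.175230.
u_3 = 0.175230 × 0.831 + 0.034 = 0.179616.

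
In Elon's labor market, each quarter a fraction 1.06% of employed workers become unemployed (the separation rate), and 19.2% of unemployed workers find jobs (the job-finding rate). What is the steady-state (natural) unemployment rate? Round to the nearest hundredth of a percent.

At steady state the flows balance: s·E = f·U, so U/(E+U) = s/(s+f).
u* = 1.06 / (1.06 + 19.2) = 1.06 / 20.26 = 5.23%.

Steady-state unemployment rate ≈ 5.23%.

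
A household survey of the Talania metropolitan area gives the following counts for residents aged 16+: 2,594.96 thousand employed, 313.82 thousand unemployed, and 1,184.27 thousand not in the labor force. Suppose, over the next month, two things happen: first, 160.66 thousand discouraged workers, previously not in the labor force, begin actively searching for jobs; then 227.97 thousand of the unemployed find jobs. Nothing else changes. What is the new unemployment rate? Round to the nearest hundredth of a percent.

Initially, labor force = 2,594.96 + 313.82 = 2,908.78 thousand, so u = 313.82/2,908.78 = 10.79%.
After the first change, unemployed and labor force both rise by 160.66 → E = 2,594.96, U = 474.48, labor force = 3,069.44 thousand.
After the second change, unemployed falls and employed rises by 227.97; labor force unchanged → E = 2,822.93, U = 246.51, labor force = 3,069.44 thousand.
New unemployment rate = 246.51 / 3,069.44 = 8.03%.

New unemployment rate ≈ 8.03%.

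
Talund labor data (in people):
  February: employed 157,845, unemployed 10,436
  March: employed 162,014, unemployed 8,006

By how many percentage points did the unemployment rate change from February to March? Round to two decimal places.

February: labor force = 157,845 + 10,436 = 168,281; u = 10,436/168,281 = 6.20%.
March: labor force = 162,014 + 8,006 = 170,020; u = 8,006/170,020 = 4.71%.
Change = 4.71% − 6.20% = −1.49 pp.

The unemployment rate changed by −1.49 percentage points.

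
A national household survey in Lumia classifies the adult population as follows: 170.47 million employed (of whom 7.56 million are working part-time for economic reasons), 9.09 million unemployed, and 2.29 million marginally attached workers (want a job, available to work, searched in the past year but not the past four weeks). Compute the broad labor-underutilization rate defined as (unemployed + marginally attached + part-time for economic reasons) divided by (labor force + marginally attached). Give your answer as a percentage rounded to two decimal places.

Broad underutilization rate ≈ 10.42%.

Labor force = 170.47 + 9.09 = 179.56 million.
Numerator = 9.09 + 2.29 + 7.56 = 18.94 million.
Denominator = 179.56 + 2.29 = 181.85 million.
Broad rate = 18.94 / 181.85 = 10.42%.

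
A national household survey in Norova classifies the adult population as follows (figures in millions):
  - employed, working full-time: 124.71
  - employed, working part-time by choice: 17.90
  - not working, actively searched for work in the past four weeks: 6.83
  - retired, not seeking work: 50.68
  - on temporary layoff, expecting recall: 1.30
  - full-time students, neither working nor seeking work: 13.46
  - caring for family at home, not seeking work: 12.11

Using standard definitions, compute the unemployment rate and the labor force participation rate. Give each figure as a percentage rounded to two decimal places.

Employed = 124.71 + 17.90 = 142.61 million.
Unemployed = 6.83 + 1.30 = 8.13 million (jobless and actively searching, or on temporary layoff).
Labor force = 142.61 + 8.13 = 150.74 million.
Not in labor force = 50.68 + 13.46 + 12.11 = 76.25 million (those not working and not actively searching are outside the labor force).
Civilian working-age population = 150.74 + 76.25 = 226.99 million.
Unemployment rate = 8.13 / 150.74 = 5.39%.
Labor force participation rate = 150.74 / 226.99 = 66.41%.

Unemployment rate ≈ 5.39%; labor force participation rate ≈ 66.41%.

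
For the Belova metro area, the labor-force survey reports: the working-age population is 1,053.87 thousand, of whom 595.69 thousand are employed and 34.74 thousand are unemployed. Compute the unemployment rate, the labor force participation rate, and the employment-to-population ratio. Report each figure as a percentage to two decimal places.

Unemployment rate ≈ 5.51%; labor force participation rate ≈ 59.82%; employment-population ratio ≈ 56.52%.

Labor force = employed + unemployed = 595.69 + 34.74 = 630.43 thousand.
Unemployment rate = 34.74 / 630.43 = 5.51%.
Labor force participation rate = 630.43 / 1,053.87 = 59.82%.
Employment-population ratio = 595.69 / 1,053.87 = 56.52%.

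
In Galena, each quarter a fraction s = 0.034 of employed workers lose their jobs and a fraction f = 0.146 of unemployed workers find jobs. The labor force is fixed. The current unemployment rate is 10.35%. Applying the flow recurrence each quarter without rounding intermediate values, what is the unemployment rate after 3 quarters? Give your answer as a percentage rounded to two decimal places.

Unemployment rate after three quarters ≈ 14.18%.

With a fixed labor force, u_{t+1} = u_t + s·(1−u_t) − f·u_t = u_t·(1−s−f) + s.
Here 1−s−f = 0.820 and s = 0.034.
u_1 = 0.103500 × 0.820 + 0.034 = 0.118870.
u_2 = 0.118870 × 0.820 + 0.034 = 0.131473.
u_3 = 0.131473 × 0.820 + 0.034 = 0.141808.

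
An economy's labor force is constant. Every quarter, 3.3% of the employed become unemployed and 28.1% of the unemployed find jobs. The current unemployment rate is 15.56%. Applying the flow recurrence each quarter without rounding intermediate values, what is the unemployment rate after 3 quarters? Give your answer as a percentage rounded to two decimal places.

Unemployment rate after three quarters ≈ 12.14%.

With a fixed labor force, u_{t+1} = u_t + s·(1−u_t) − f·u_t = u_t·(1−s−f) + s.
Here 1−s−f = 0.686 and s = 0.033.
u_1 = 0.155600 × 0.686 + 0.033 = 0.139742.
u_2 = 0.139742 × 0.686 + 0.033 = 0.128863.
u_3 = 0.128863 × 0.686 + 0.033 = 0.121400.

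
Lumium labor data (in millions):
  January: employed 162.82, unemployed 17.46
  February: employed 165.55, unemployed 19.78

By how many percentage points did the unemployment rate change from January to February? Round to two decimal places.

The unemployment rate changed by +0.99 percentage points.

January: labor force = 162.82 + 17.46 = 180.28; u = 17.46/180.28 = 9.68%.
February: labor force = 165.55 + 19.78 = 185.33; u = 19.78/185.33 = 10.67%.
Change = 10.67% − 9.68% = +0.99 pp.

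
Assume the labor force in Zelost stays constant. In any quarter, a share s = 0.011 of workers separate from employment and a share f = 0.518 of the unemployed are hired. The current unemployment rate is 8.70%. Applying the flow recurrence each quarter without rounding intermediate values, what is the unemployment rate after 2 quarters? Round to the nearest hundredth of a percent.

With a fixed labor force, u_{t+1} = u_t + s·(1−u_t) − f·u_t = u_t·(1−s−f) + s.
Here 1−s−f = 0.471 and s = 0.011.
u_1 = 0.087000 × 0.471 + 0.011 = 0.051977.
u_2 = 0.051977 × 0.471 + 0.011 = 0.035481.

Unemployment rate after two quarters ≈ 3.55%.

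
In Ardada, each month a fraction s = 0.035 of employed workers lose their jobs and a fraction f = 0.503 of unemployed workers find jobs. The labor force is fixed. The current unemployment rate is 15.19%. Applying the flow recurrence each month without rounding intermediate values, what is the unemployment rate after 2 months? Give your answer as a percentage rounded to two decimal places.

Unemployment rate after two months ≈ 8.36%.

With a fixed labor force, u_{t+1} = u_t + s·(1−u_t) − f·u_t = u_t·(1−s−f) + s.
Here 1−s−f = 0.462 and s = 0.035.
u_1 = 0.151900 × 0.462 + 0.035 = 0.105178.
u_2 = 0.105178 × 0.462 + 0.035 = 0.083592.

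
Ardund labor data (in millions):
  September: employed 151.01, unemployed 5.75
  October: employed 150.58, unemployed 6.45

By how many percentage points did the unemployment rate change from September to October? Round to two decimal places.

The unemployment rate changed by +0.44 percentage points.

September: labor force = 151.01 + 5.75 = 156.76; u = 5.75/156.76 = 3.67%.
October: labor force = 150.58 + 6.45 = 157.03; u = 6.45/157.03 = 4.11%.
Change = 4.11% − 3.67% = +0.44 pp.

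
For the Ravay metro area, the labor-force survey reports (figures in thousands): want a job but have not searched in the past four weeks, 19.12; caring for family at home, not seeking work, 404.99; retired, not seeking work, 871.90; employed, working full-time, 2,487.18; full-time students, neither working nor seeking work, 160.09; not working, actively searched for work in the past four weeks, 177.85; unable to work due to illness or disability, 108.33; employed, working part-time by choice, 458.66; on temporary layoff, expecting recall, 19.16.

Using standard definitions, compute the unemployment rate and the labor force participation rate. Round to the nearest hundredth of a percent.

Employed = 2,487.18 + 458.66 = 2,945.84 thousand.
Unemployed = 177.85 + 19.16 = 197.01 thousand (jobless and actively searching, or on temporary layoff).
Labor force = 2,945.84 + 197.01 = 3,142.85 thousand.
Not in labor force = 19.12 + 404.99 + 871.90 + 160.09 + 108.33 = 1,564.43 thousand (those not working and not actively searching are outside the labor force — including those who want a job but have given up searching).
Civilian working-age population = 3,142.85 + 1,564.43 = 4,707.28 thousand.
Unemployment rate = 197.01 / 3,142.85 = 6.27%.
Labor force participation rate = 3,142.85 / 4,707.28 = 66.77%.

Unemployment rate ≈ 6.27%; labor force participation rate ≈ 66.77%.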